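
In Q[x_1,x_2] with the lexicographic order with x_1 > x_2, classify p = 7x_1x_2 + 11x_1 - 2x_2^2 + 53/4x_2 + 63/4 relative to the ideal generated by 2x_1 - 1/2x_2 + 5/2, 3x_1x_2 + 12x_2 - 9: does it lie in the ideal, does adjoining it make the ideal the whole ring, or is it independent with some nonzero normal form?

First compute the reduced Gröbner basis of I by Buchberger's algorithm.
f_1 = 2x_1 - 1/2x_2 + 5/2, LT = x_1.
f_2 = 3x_1x_2 + 12x_2 - 9, LT = x_1x_2.

S(f_1,f_2): lcm = x_1x_2. S = -1/4x_2^2 - 11/4x_2 + 3.
  reduce S modulo (f_1, f_2):
  remainder -1/4x_2^2 - 11/4x_2 + 3 ≠ 0; add h_3 = -1/4x_2^2 - 11/4x_2 + 3 to the basis.

The other S-polynomials (S(f_1,h_3), S(f_2,h_3)) all reduce to 0 modulo the current basis, so we have a Gröbner basis.
Inter-reduce: drop elements whose leading term is divisible by another's, tail-reduce, and make monic.
Reduced Gröbner basis: {x_1 - 1/4x_2 + 5/4, x_2^2 + 11x_2 - 12}.
Label its elements g_1 = x_1 - 1/4x_2 + 5/4, g_2 = x_2^2 + 11x_2 - 12.

Reduce p = 7x_1x_2 + 11x_1 - 2x_2^2 + 53/4x_2 + 63/4 modulo G:
  leading term x_1x_2: subtract (7x_2)·g_1 from 7x_1x_2 + 11x_1 - 2x_2^2 + 53/4x_2 + 63/4 → 11x_1 - 1/4x_2^2 + 9/2x_2 + 63/4
  leading term x_1: subtract (11)·g_1 from 11x_1 - 1/4x_2^2 + 9/2x_2 + 63/4 → -1/4x_2^2 + 29/4x_2 + 2
  leading term x_2^2: subtract (-1/4)·g_2 from -1/4x_2^2 + 29/4x_2 + 2 → 10x_2 - 1
  leading term x_2: no divisor's leading term divides it; move 10x_2 to the remainder.
  leading term 1: no divisor's leading term divides it; move -1 to the remainder.
  normal form = 10x_2 - 1.
The normal form is nonzero, so p ∉ I. Since p minus its normal form lies in I, I + (p) = I + (r) where r = 10x_2 - 1; decide whether this ideal is the whole ring.
Run Buchberger on G together with r (pairs among the g_i already reduce to 0 since G is a Gröbner basis):
g_1 = x_1 - 1/4x_2 + 5/4, LT = x_1.
g_2 = x_2^2 + 11x_2 - 12, LT = x_2^2.
r = 10x_2 - 1, LT = x_2.

S(g_2,r): lcm = x_2^2. S = 111/10x_2 - 12.
  reduce S modulo (g_1, g_2, r):
  remainder -1089/100 ≠ 0; add m_4 = -1089/100 to the basis.

The other S-polynomials (S(g_1,g_2), S(g_1,r), S(g_1,m_4), S(g_2,m_4), S(r,m_4)) all reduce to 0 modulo the current basis, so we have a Gröbner basis.
Inter-reduce: drop elements whose leading term is divisible by another's, tail-reduce, and make monic.
Reduced Gröbner basis: {1}.
The reduced Gröbner basis of I + (p) is {1}: the ideal is the whole ring, so the enlarged system has no common solution — adjoining p is inconsistent.

The remainder on division by a Gröbner basis is unique — it is the normal form.

Adjoining 7x_1x_2 + 11x_1 - 2x_2^2 + 53/4x_2 + 63/4 makes the ideal the whole ring: the system is inconsistent.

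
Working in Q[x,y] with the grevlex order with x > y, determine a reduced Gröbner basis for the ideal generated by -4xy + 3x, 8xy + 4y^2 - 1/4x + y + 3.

G = {x^2 + 24/23x, xy - 3/4x, y^2 + 23/16x + 1/4y + 3/4}

f_1 = -4xy + 3x, LT = xy.
f_2 = 8xy + 4y^2 - 1/4x + y + 3, LT = xy.

S(f_1,f_2): lcm = xy. S = -1/2y^2 - 23/32x - 1/8y - 3/8.
  leading term y^2: no divisor's leading term divides it; move -1/2y^2 to the remainder.
  leading term x: no divisor's leading term divides it; move -23/32x to the remainder.
  leading term y: no divisor's leading term divides it; move -1/8y to the remainder.
  leading term 1: no divisor's leading term divides it; move -3/8 to the remainder.
  remainder -1/2y^2 - 23/32x - 1/8y - 3/8 ≠ 0; add g_3 = -1/2y^2 - 23/32x - 1/8y - 3/8 to the basis.

S(f_1,g_3): lcm = xy^2. S = -23/16x^2 - xy - 3/4x.
  leading term x^2: no divisor's leading term divides it; move -23/16x^2 to the remainder.
  leading term xy: subtract (1/4)·f_1 from -xy - 3/4x → -3/2x
  leading term x: no divisor's leading term divides it; move -3/2x to the remainder.
  remainder -23/16x^2 - 3/2x ≠ 0; add g_4 = -23/16x^2 - 3/2x to the basis.

S(f_2,g_3): lcm = xy^2. S = 1/2y^3 - 23/16x^2 - 9/32xy + 1/8y^2 - 3/4x + 3/8y.
  leading term y^3: subtract (-y)·g_3 from 1/2y^3 - 23/16x^2 - 9/32xy + 1/8y^2 - 3/4x + 3/8y → -23/16x^2 - xy - 3/4x
  leading term x^2: subtract (1)·g_4 from -23/16x^2 - xy - 3/4x → -xy + 3/4x
  leading term xy: subtract (1/4)·f_1 from -xy + 3/4x → 0
  remainder 0.

S(f_1,g_4): lcm = x^2y. S = -3/4x^2 - 24/23xy.
  leading term x^2: subtract (12/23)·g_4 from -3/4x^2 - 24/23xy → -24/23xy + 18/23x
  leading term xy: subtract (6/23)·f_1 from -24/23xy + 18/23x → 0
  remainder 0.

S(f_2,g_4): lcm = x^2y. S = 1/2xy^2 - 1/32x^2 - 169/184xy + 3/8x.
  leading term xy^2: subtract (-1/8y)·f_1 from 1/2xy^2 - 1/32x^2 - 169/184xy + 3/8x → -1/32x^2 - 25/46xy + 3/8x
  leading term x^2: subtract (1/46)·g_4 from -1/32x^2 - 25/46xy + 3/8x → -25/46xy + 75/184x
  leading term xy: subtract (25/184)·f_1 from -25/46xy + 75/184x → 0
  remainder 0.

S(g_3,g_4): leading monomials are coprime, so the S-polynomial reduces to 0 (Buchberger's first criterion).
Every S-polynomial of the final basis reduces to 0, so we have a Gröbner basis.
Inter-reduce: drop elements whose leading term is divisible by another's, tail-reduce, and make monic.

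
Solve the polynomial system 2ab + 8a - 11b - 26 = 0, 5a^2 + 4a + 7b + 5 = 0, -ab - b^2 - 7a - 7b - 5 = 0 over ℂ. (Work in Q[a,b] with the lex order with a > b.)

{(1, -2)}

Compute a lex Gröbner basis by Buchberger's algorithm.
f_1 = 2ab + 8a - 11b - 26, LT = ab.
f_2 = 5a^2 + 4a + 7b + 5, LT = a^2.
f_3 = -ab - 7a - b^2 - 7b - 5, LT = ab.

S(f_1,f_2): lcm = a^2b. S = 4a^2 - 63/10ab - 13a - 7/5b^2 - b.
  leading term a^2: subtract (4/5)·f_2 from 4a^2 - 63/10ab - 13a - 7/5b^2 - b → -63/10ab - 81/5a - 7/5b^2 - 33/5b - 4
  leading term ab: subtract (-63/20)·f_1 from -63/10ab - 81/5a - 7/5b^2 - 33/5b - 4 → 9a - 7/5b^2 - 165/4b - 859/10
  leading term a: no divisor's leading term divides it; move 9a to the remainder.
  leading term b^2: no divisor's leading term divides it; move -7/5b^2 to the remainder.
  leading term b: no divisor's leading term divides it; move -165/4b to the remainder.
  leading term 1: no divisor's leading term divides it; move -859/10 to the remainder.
  remainder 9a - 7/5b^2 - 165/4b - 859/10 ≠ 0; add h_4 = 9a - 7/5b^2 - 165/4b - 859/10 to the basis.

S(f_1,f_3): lcm = ab. S = -3a - b^2 - 25/2b - 18.
  leading term a: subtract (-1/3)·h_4 from -3a - b^2 - 25/2b - 18 → -22/15b^2 - 105/4b - 1399/30
  leading term b^2: no divisor's leading term divides it; move -22/15b^2 to the remainder.
  leading term b: no divisor's leading term divides it; move -105/4b to the remainder.
  leading term 1: no divisor's leading term divides it; move -1399/30 to the remainder.
  remainder -22/15b^2 - 105/4b - 1399/30 ≠ 0; add h_5 = -22/15b^2 - 105/4b - 1399/30 to the basis.

S(f_2,f_3): lcm = a^2b. S = -7a^2 - ab^2 - 31/5ab - 5a + 7/5b^2 + b.
  leading term a^2: subtract (-7/5)·f_2 from -7a^2 - ab^2 - 31/5ab - 5a + 7/5b^2 + b → -ab^2 - 31/5ab + 3/5a + 7/5b^2 + 54/5b + 7
  leading term ab^2: subtract (-1/2b)·f_1 from -ab^2 - 31/5ab + 3/5a + 7/5b^2 + 54/5b + 7 → -11/5ab + 3/5a - 41/10b^2 - 11/5b + 7
  leading term ab: subtract (-11/10)·f_1 from -11/5ab + 3/5a - 41/10b^2 - 11/5b + 7 → 47/5a - 41/10b^2 - 143/10b - 108/5
  leading term a: subtract (47/45)·h_4 from 47/5a - 41/10b^2 - 143/10b - 108/5 → -1187/450b^2 + 1727/60b + 30653/450
  leading term b^2: subtract (1187/660)·h_5 from -1187/450b^2 + 1727/60b + 30653/450 → 200623/2640b + 200623/1320
  leading term b: no divisor's leading term divides it; move 200623/2640b to the remainder.
  leading term 1: no divisor's leading term divides it; move 200623/1320 to the remainder.
  remainder 200623/2640b + 200623/1320 ≠ 0; add h_6 = 200623/2640b + 200623/1320 to the basis.

The other S-polynomials (S(f_1,h_4), S(f_2,h_4), S(f_3,h_4), S(f_1,h_5), S(f_2,h_5), S(f_3,h_5), S(h_4,h_5), S(f_1,h_6), S(f_2,h_6), S(f_3,h_6), S(h_4,h_6), S(h_5,h_6)) all reduce to 0 modulo the current basis, so we have a Gröbner basis.
Inter-reduce: drop elements whose leading term is divisible by another's, tail-reduce, and make monic.
Reduced Gröbner basis: {a - 1, b + 2}.

Since the basis is lex-ordered, b + 2 is univariate in b. Its roots are {-2}. Back-substituting each root into the other basis elements fixes the other coordinates.
  b = -2: the earlier basis element becomes a - 1 = 0, giving a = 1 — point (1, -2).
Check: every point annihilates each of the original generators.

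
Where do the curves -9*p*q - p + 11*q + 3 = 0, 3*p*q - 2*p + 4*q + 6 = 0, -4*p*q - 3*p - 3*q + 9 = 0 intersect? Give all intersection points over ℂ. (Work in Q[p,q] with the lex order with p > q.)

Compute a lex Gröbner basis by Buchberger's algorithm.
f_1 = -9*p*q - p + 11*q + 3, LT = p*q.
f_2 = 3*p*q - 2*p + 4*q + 6, LT = p*q.
f_3 = -4*p*q - 3*p - 3*q + 9, LT = p*q.

S(f_1,f_2): lcm = p*q. S = 7/9*p - 23/9*q - 7/3.
  leading term p: no divisor's leading term divides it; move 7/9*p to the remainder.
  leading term q: no divisor's leading term divides it; move -23/9*q to the remainder.
  leading term 1: no divisor's leading term divides it; move -7/3 to the remainder.
  remainder 7/9*p - 23/9*q - 7/3 ≠ 0; add h_4 = 7/9*p - 23/9*q - 7/3 to the basis.

S(f_1,f_3): lcm = p*q. S = -23/36*p - 71/36*q + 23/12.
  leading term p: subtract (-23/28)·h_4 from -23/36*p - 71/36*q + 23/12 → -57/14*q
  leading term q: no divisor's leading term divides it; move -57/14*q to the remainder.
  remainder -57/14*q ≠ 0; add h_5 = -57/14*q to the basis.

The other S-polynomials (S(f_2,f_3), S(f_1,h_4), S(f_2,h_4), S(f_3,h_4), S(f_1,h_5), S(f_2,h_5), S(f_3,h_5), S(h_4,h_5)) all reduce to 0 modulo the current basis, so we have a Gröbner basis.
Inter-reduce: drop elements whose leading term is divisible by another's, tail-reduce, and make monic.
Reduced Gröbner basis: {p - 3, q}.

Elimination: the polynomial q lies in the elimination ideal for q, so q ∈ {0}. For each such q, the remaining basis elements (now univariate) give the rest of the solution.
  q = 0: the earlier basis element becomes p - 3 = 0, giving p = 3 — point (3, 0).

{(3, 0)}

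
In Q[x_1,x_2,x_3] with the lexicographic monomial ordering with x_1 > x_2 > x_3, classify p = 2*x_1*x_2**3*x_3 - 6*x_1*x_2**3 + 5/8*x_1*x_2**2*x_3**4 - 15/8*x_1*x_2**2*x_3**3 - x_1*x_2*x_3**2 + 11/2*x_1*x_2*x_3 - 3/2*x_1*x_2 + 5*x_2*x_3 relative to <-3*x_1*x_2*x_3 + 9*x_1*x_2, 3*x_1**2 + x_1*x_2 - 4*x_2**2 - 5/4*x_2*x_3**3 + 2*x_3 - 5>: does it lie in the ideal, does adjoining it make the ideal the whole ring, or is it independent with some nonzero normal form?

2*x_1*x_2**3*x_3 - 6*x_1*x_2**3 + 5/8*x_1*x_2**2*x_3**4 - 15/8*x_1*x_2**2*x_3**3 - x_1*x_2*x_3**2 + 11/2*x_1*x_2*x_3 - 3/2*x_1*x_2 + 5*x_2*x_3 is independent of I; its normal form modulo I is 6*x_1*x_2 + 5*x_2*x_3.

First compute the reduced Gröbner basis of I by Buchberger's algorithm.
f_1 = -3*x_1*x_2*x_3 + 9*x_1*x_2, LT = x_1*x_2*x_3.
f_2 = 3*x_1**2 + x_1*x_2 - 4*x_2**2 - 5/4*x_2*x_3**3 + 2*x_3 - 5, LT = x_1**2.

S(f_1,f_2): lcm = x_1**2*x_2*x_3. S = -3*x_1**2*x_2 - 1/3*x_1*x_2**2*x_3 + 4/3*x_2**3*x_3 + 5/12*x_2**2*x_3**4 - 2/3*x_2*x_3**2 + 5/3*x_2*x_3.
  leading term x_1**2*x_2: subtract (-x_2)·f_2 from -3*x_1**2*x_2 - 1/3*x_1*x_2**2*x_3 + 4/3*x_2**3*x_3 + 5/12*x_2**2*x_3**4 - 2/3*x_2*x_3**2 + 5/3*x_2*x_3 → -1/3*x_1*x_2**2*x_3 + x_1*x_2**2 + 4/3*x_2**3*x_3 - 4*x_2**3 + 5/12*x_2**2*x_3**4 - 5/4*x_2**2*x_3**3 - 2/3*x_2*x_3**2 + 11/3*x_2*x_3 - 5*x_2
  leading term x_1*x_2**2*x_3: subtract (1/9*x_2)·f_1 from -1/3*x_1*x_2**2*x_3 + x_1*x_2**2 + 4/3*x_2**3*x_3 - 4*x_2**3 + 5/12*x_2**2*x_3**4 - 5/4*x_2**2*x_3**3 - 2/3*x_2*x_3**2 + 11/3*x_2*x_3 - 5*x_2 → 4/3*x_2**3*x_3 - 4*x_2**3 + 5/12*x_2**2*x_3**4 - 5/4*x_2**2*x_3**3 - 2/3*x_2*x_3**2 + 11/3*x_2*x_3 - 5*x_2
  leading term x_2**3*x_3: no divisor's leading term divides it; move 4/3*x_2**3*x_3 to the remainder.
  leading term x_2**3: no divisor's leading term divides it; move -4*x_2**3 to the remainder.
  leading term x_2**2*x_3**4: no divisor's leading term divides it; move 5/12*x_2**2*x_3**4 to the remainder.
  leading term x_2**2*x_3**3: no divisor's leading term divides it; move -5/4*x_2**2*x_3**3 to the remainder.
  leading term x_2*x_3**2: no divisor's leading term divides it; move -2/3*x_2*x_3**2 to the remainder.
  leading term x_2*x_3: no divisor's leading term divides it; move 11/3*x_2*x_3 to the remainder.
  leading term x_2: no divisor's leading term divides it; move -5*x_2 to the remainder.
  remainder 4/3*x_2**3*x_3 - 4*x_2**3 + 5/12*x_2**2*x_3**4 - 5/4*x_2**2*x_3**3 - 2/3*x_2*x_3**2 + 11/3*x_2*x_3 - 5*x_2 ≠ 0; add h_3 = 4/3*x_2**3*x_3 - 4*x_2**3 + 5/12*x_2**2*x_3**4 - 5/4*x_2**2*x_3**3 - 2/3*x_2*x_3**2 + 11/3*x_2*x_3 - 5*x_2 to the basis.

The other S-polynomials (S(f_1,h_3), S(f_2,h_3)) all reduce to 0 modulo the current basis, so we have a Gröbner basis.
Inter-reduce: drop elements whose leading term is divisible by another's, tail-reduce, and make monic.
Reduced Gröbner basis: {x_1**2 + 1/3*x_1*x_2 - 4/3*x_2**2 - 5/12*x_2*x_3**3 + 2/3*x_3 - 5/3, x_1*x_2*x_3 - 3*x_1*x_2, x_2**3*x_3 - 3*x_2**3 + 5/16*x_2**2*x_3**4 - 15/16*x_2**2*x_3**3 - 1/2*x_2*x_3**2 + 11/4*x_2*x_3 - 15/4*x_2}.
Label its elements g_1 = x_1**2 + 1/3*x_1*x_2 - 4/3*x_2**2 - 5/12*x_2*x_3**3 + 2/3*x_3 - 5/3, g_2 = x_1*x_2*x_3 - 3*x_1*x_2, g_3 = x_2**3*x_3 - 3*x_2**3 + 5/16*x_2**2*x_3**4 - 15/16*x_2**2*x_3**3 - 1/2*x_2*x_3**2 + 11/4*x_2*x_3 - 15/4*x_2.

Reduce p = 2*x_1*x_2**3*x_3 - 6*x_1*x_2**3 + 5/8*x_1*x_2**2*x_3**4 - 15/8*x_1*x_2**2*x_3**3 - x_1*x_2*x_3**2 + 11/2*x_1*x_2*x_3 - 3/2*x_1*x_2 + 5*x_2*x_3 modulo G:
  leading term x_1*x_2**3*x_3: subtract (2*x_2**2)·g_2 from 2*x_1*x_2**3*x_3 - 6*x_1*x_2**3 + 5/8*x_1*x_2**2*x_3**4 - 15/8*x_1*x_2**2*x_3**3 - x_1*x_2*x_3**2 + 11/2*x_1*x_2*x_3 - 3/2*x_1*x_2 + 5*x_2*x_3 → 5/8*x_1*x_2**2*x_3**4 - 15/8*x_1*x_2**2*x_3**3 - x_1*x_2*x_3**2 + 11/2*x_1*x_2*x_3 - 3/2*x_1*x_2 + 5*x_2*x_3
  leading term x_1*x_2**2*x_3**4: subtract (5/8*x_2*x_3**3)·g_2 from 5/8*x_1*x_2**2*x_3**4 - 15/8*x_1*x_2**2*x_3**3 - x_1*x_2*x_3**2 + 11/2*x_1*x_2*x_3 - 3/2*x_1*x_2 + 5*x_2*x_3 → -x_1*x_2*x_3**2 + 11/2*x_1*x_2*x_3 - 3/2*x_1*x_2 + 5*x_2*x_3
  leading term x_1*x_2*x_3**2: subtract (-x_3)·g_2 from -x_1*x_2*x_3**2 + 11/2*x_1*x_2*x_3 - 3/2*x_1*x_2 + 5*x_2*x_3 → 5/2*x_1*x_2*x_3 - 3/2*x_1*x_2 + 5*x_2*x_3
  leading term x_1*x_2*x_3: subtract (5/2)·g_2 from 5/2*x_1*x_2*x_3 - 3/2*x_1*x_2 + 5*x_2*x_3 → 6*x_1*x_2 + 5*x_2*x_3
  leading term x_1*x_2: no divisor's leading term divides it; move 6*x_1*x_2 to the remainder.
  leading term x_2*x_3: no divisor's leading term divides it; move 5*x_2*x_3 to the remainder.
  normal form = 6*x_1*x_2 + 5*x_2*x_3.
The normal form is nonzero, so p ∉ I. Since p minus its normal form lies in I, I + (p) = I + (r) where r = 6*x_1*x_2 + 5*x_2*x_3; decide whether this ideal is the whole ring.
Run Buchberger on G together with r (pairs among the g_i already reduce to 0 since G is a Gröbner basis):
g_1 = x_1**2 + 1/3*x_1*x_2 - 4/3*x_2**2 - 5/12*x_2*x_3**3 + 2/3*x_3 - 5/3, LT = x_1**2.
g_2 = x_1*x_2*x_3 - 3*x_1*x_2, LT = x_1*x_2*x_3.
g_3 = x_2**3*x_3 - 3*x_2**3 + 5/16*x_2**2*x_3**4 - 15/16*x_2**2*x_3**3 - 1/2*x_2*x_3**2 + 11/4*x_2*x_3 - 15/4*x_2, LT = x_2**3*x_3.
r = 6*x_1*x_2 + 5*x_2*x_3, LT = x_1*x_2.

S(g_1,r): lcm = x_1**2*x_2. S = 1/3*x_1*x_2**2 - 5/6*x_1*x_2*x_3 - 4/3*x_2**3 - 5/12*x_2**2*x_3**3 + 2/3*x_2*x_3 - 5/3*x_2.
  leading term x_1*x_2**2: subtract (1/18*x_2)·r from 1/3*x_1*x_2**2 - 5/6*x_1*x_2*x_3 - 4/3*x_2**3 - 5/12*x_2**2*x_3**3 + 2/3*x_2*x_3 - 5/3*x_2 → -5/6*x_1*x_2*x_3 - 4/3*x_2**3 - 5/12*x_2**2*x_3**3 - 5/18*x_2**2*x_3 + 2/3*x_2*x_3 - 5/3*x_2
  leading term x_1*x_2*x_3: subtract (-5/6)·g_2 from -5/6*x_1*x_2*x_3 - 4/3*x_2**3 - 5/12*x_2**2*x_3**3 - 5/18*x_2**2*x_3 + 2/3*x_2*x_3 - 5/3*x_2 → -5/2*x_1*x_2 - 4/3*x_2**3 - 5/12*x_2**2*x_3**3 - 5/18*x_2**2*x_3 + 2/3*x_2*x_3 - 5/3*x_2
  leading term x_1*x_2: subtract (-5/12)·r from -5/2*x_1*x_2 - 4/3*x_2**3 - 5/12*x_2**2*x_3**3 - 5/18*x_2**2*x_3 + 2/3*x_2*x_3 - 5/3*x_2 → -4/3*x_2**3 - 5/12*x_2**2*x_3**3 - 5/18*x_2**2*x_3 + 11/4*x_2*x_3 - 5/3*x_2
  leading term x_2**3: no divisor's leading term divides it; move -4/3*x_2**3 to the remainder.
  leading term x_2**2*x_3**3: no divisor's leading term divides it; move -5/12*x_2**2*x_3**3 to the remainder.
  leading term x_2**2*x_3: no divisor's leading term divides it; move -5/18*x_2**2*x_3 to the remainder.
  leading term x_2*x_3: no divisor's leading term divides it; move 11/4*x_2*x_3 to the remainder.
  leading term x_2: no divisor's leading term divides it; move -5/3*x_2 to the remainder.
  remainder -4/3*x_2**3 - 5/12*x_2**2*x_3**3 - 5/18*x_2**2*x_3 + 11/4*x_2*x_3 - 5/3*x_2 ≠ 0; add m_5 = -4/3*x_2**3 - 5/12*x_2**2*x_3**3 - 5/18*x_2**2*x_3 + 11/4*x_2*x_3 - 5/3*x_2 to the basis.

S(g_2,r): lcm = x_1*x_2*x_3. S = -3*x_1*x_2 - 5/6*x_2*x_3**2.
  leading term x_1*x_2: subtract (-1/2)·r from -3*x_1*x_2 - 5/6*x_2*x_3**2 → -5/6*x_2*x_3**2 + 5/2*x_2*x_3
  leading term x_2*x_3**2: no divisor's leading term divides it; move -5/6*x_2*x_3**2 to the remainder.
  leading term x_2*x_3: no divisor's leading term divides it; move 5/2*x_2*x_3 to the remainder.
  remainder -5/6*x_2*x_3**2 + 5/2*x_2*x_3 ≠ 0; add m_6 = -5/6*x_2*x_3**2 + 5/2*x_2*x_3 to the basis.

The other S-polynomials (S(g_1,g_2), S(g_1,g_3), S(g_2,g_3), S(g_3,r), S(g_1,m_5), S(g_2,m_5), S(g_3,m_5), S(r,m_5), S(g_1,m_6), S(g_2,m_6), S(g_3,m_6), S(r,m_6), S(m_5,m_6)) all reduce to 0 modulo the current basis, so we have a Gröbner basis.
Inter-reduce: drop elements whose leading term is divisible by another's, tail-reduce, and make monic.
Reduced Gröbner basis: {x_1**2 - 4/3*x_2**2 - 145/36*x_2*x_3 + 2/3*x_3 - 5/3, x_1*x_2 + 5/6*x_2*x_3, x_2**3 + 145/48*x_2**2*x_3 - 33/16*x_2*x_3 + 5/4*x_2, x_2*x_3**2 - 3*x_2*x_3}.
The reduced Gröbner basis of I + (p) is {x_1**2 - 4/3*x_2**2 - 145/36*x_2*x_3 + 2/3*x_3 - 5/3, x_1*x_2 + 5/6*x_2*x_3, x_2**3 + 145/48*x_2**2*x_3 - 33/16*x_2*x_3 + 5/4*x_2, x_2*x_3**2 - 3*x_2*x_3} ≠ {1}, a proper ideal, so the enlarged system stays consistent: p is independent of I, with normal form 6*x_1*x_2 + 5*x_2*x_3.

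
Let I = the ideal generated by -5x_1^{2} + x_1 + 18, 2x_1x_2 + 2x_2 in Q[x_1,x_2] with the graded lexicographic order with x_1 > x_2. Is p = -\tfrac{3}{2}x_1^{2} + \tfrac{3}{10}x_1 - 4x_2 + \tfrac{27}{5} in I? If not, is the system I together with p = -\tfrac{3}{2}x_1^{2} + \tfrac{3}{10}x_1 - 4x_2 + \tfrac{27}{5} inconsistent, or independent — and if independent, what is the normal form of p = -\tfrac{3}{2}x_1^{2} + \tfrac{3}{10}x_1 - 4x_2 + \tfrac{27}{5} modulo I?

-\tfrac{3}{2}x_1^{2} + \tfrac{3}{10}x_1 - 4x_2 + \tfrac{27}{5} lies in I (it reduces to 0).

First compute the reduced Gröbner basis of I by Buchberger's algorithm.
f_1 = -5x_1^{2} + x_1 + 18, LT = x_1^{2}.
f_2 = 2x_1x_2 + 2x_2, LT = x_1x_2.

S(f_1,f_2): lcm = x_1^{2}x_2. S = -\tfrac{6}{5}x_1x_2 - \tfrac{18}{5}x_2.
  reduce S modulo (f_1, f_2):
  remainder -\tfrac{12}{5}x_2 ≠ 0; add h_3 = -\tfrac{12}{5}x_2 to the basis.

The other S-polynomials (S(f_1,h_3), S(f_2,h_3)) all reduce to 0 modulo the current basis, so we have a Gröbner basis.
Inter-reduce: drop elements whose leading term is divisible by another's, tail-reduce, and make monic.
Reduced Gröbner basis: {x_1^{2} - \tfrac{1}{5}x_1 - \tfrac{18}{5}, x_2}.
Label its elements g_1 = x_1^{2} - \tfrac{1}{5}x_1 - \tfrac{18}{5}, g_2 = x_2.

Reduce p = -\tfrac{3}{2}x_1^{2} + \tfrac{3}{10}x_1 - 4x_2 + \tfrac{27}{5} modulo G:
  leading term x_1^{2}: subtract (-\tfrac{3}{2})·g_1 from -\tfrac{3}{2}x_1^{2} + \tfrac{3}{10}x_1 - 4x_2 + \tfrac{27}{5} → -4x_2
  leading term x_2: subtract (-4)·g_2 from -4x_2 → 0
  normal form = 0.
Since the normal form is 0, p ∈ I.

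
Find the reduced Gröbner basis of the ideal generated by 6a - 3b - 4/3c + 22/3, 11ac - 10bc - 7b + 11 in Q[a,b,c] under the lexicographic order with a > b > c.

G = {a - 1/2b - 2/9c + 11/9, bc + 14/9b - 44/81c^2 + 242/81c - 22/9}

f_1 = 6a - 3b - 4/3c + 22/3, LT = a.
f_2 = 11ac - 10bc - 7b + 11, LT = ac.

S(f_1,f_2): lcm = ac. S = 9/22bc + 7/11b - 2/9c^2 + 11/9c - 1.
  leading term bc: no divisor's leading term divides it; move 9/22bc to the remainder.
  leading term b: no divisor's leading term divides it; move 7/11b to the remainder.
  leading term c^2: no divisor's leading term divides it; move -2/9c^2 to the remainder.
  leading term c: no divisor's leading term divides it; move 11/9c to the remainder.
  leading term 1: no divisor's leading term divides it; move -1 to the remainder.
  remainder 9/22bc + 7/11b - 2/9c^2 + 11/9c - 1 ≠ 0; add g_3 = 9/22bc + 7/11b - 2/9c^2 + 11/9c - 1 to the basis.

S(f_1,g_3): leading monomials are coprime, so the S-polynomial reduces to 0 (Buchberger's first criterion).
S(f_2,g_3): lcm = abc. S = -14/9ab + 44/81ac^2 - 242/81ac + 22/9a - 10/11b^2c - 7/11b^2 + b.
  leading term ab: subtract (-7/27b)·f_1 from -14/9ab + 44/81ac^2 - 242/81ac + 22/9a - 10/11b^2c - 7/11b^2 + b → 44/81ac^2 - 242/81ac + 22/9a - 10/11b^2c - 140/99b^2 - 28/81bc + 235/81b
  leading term ac^2: subtract (22/243c^2)·f_1 from 44/81ac^2 - 242/81ac + 22/9a - 10/11b^2c - 140/99b^2 - 28/81bc + 235/81b → -242/81ac + 22/9a - 10/11b^2c - 140/99b^2 + 22/81bc^2 - 28/81bc + 235/81b + 88/729c^3 - 484/729c^2
  leading term ac: subtract (-121/243c)·f_1 from -242/81ac + 22/9a - 10/11b^2c - 140/99b^2 + 22/81bc^2 - 28/81bc + 235/81b + 88/729c^3 - 484/729c^2 → 22/9a - 10/11b^2c - 140/99b^2 + 22/81bc^2 - 149/81bc + 235/81b + 88/729c^3 - 968/729c^2 + 2662/729c
  leading term a: subtract (11/27)·f_1 from 22/9a - 10/11b^2c - 140/99b^2 + 22/81bc^2 - 149/81bc + 235/81b + 88/729c^3 - 968/729c^2 + 2662/729c → -10/11b^2c - 140/99b^2 + 22/81bc^2 - 149/81bc + 334/81b + 88/729c^3 - 968/729c^2 + 3058/729c - 242/81
  leading term b^2c: subtract (-20/9b)·g_3 from -10/11b^2c - 140/99b^2 + 22/81bc^2 - 149/81bc + 334/81b + 88/729c^3 - 968/729c^2 + 3058/729c - 242/81 → -2/9bc^2 + 71/81bc + 154/81b + 88/729c^3 - 968/729c^2 + 3058/729c - 242/81
  leading term bc^2: subtract (-44/81c)·g_3 from -2/9bc^2 + 71/81bc + 154/81b + 88/729c^3 - 968/729c^2 + 3058/729c - 242/81 → 11/9bc + 154/81b - 484/729c^2 + 2662/729c - 242/81
  leading term bc: subtract (242/81)·g_3 from 11/9bc + 154/81b - 484/729c^2 + 2662/729c - 242/81 → 0
  remainder 0.

Every S-polynomial of the final basis reduces to 0, so we have a Gröbner basis.
Inter-reduce: drop elements whose leading term is divisible by another's, tail-reduce, and make monic.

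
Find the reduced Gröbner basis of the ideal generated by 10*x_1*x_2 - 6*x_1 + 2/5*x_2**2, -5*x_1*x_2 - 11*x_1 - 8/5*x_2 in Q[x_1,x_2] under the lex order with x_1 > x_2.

f_1 = 10*x_1*x_2 - 6*x_1 + 2/5*x_2**2, LT = x_1*x_2.
f_2 = -5*x_1*x_2 - 11*x_1 - 8/5*x_2, LT = x_1*x_2.

S(f_1,f_2): lcm = x_1*x_2. S = -14/5*x_1 + 1/25*x_2**2 - 8/25*x_2.
  leading term x_1: no divisor's leading term divides it; move -14/5*x_1 to the remainder.
  leading term x_2**2: no divisor's leading term divides it; move 1/25*x_2**2 to the remainder.
  leading term x_2: no divisor's leading term divides it; move -8/25*x_2 to the remainder.
  remainder -14/5*x_1 + 1/25*x_2**2 - 8/25*x_2 ≠ 0; add g_3 = -14/5*x_1 + 1/25*x_2**2 - 8/25*x_2 to the basis.

S(f_1,g_3): lcm = x_1*x_2. S = -3/5*x_1 + 1/70*x_2**3 - 13/175*x_2**2.
  leading term x_1: subtract (3/14)·g_3 from -3/5*x_1 + 1/70*x_2**3 - 13/175*x_2**2 → 1/70*x_2**3 - 29/350*x_2**2 + 12/175*x_2
  leading term x_2**3: no divisor's leading term divides it; move 1/70*x_2**3 to the remainder.
  leading term x_2**2: no divisor's leading term divides it; move -29/350*x_2**2 to the remainder.
  leading term x_2: no divisor's leading term divides it; move 12/175*x_2 to the remainder.
  remainder 1/70*x_2**3 - 29/350*x_2**2 + 12/175*x_2 ≠ 0; add g_4 = 1/70*x_2**3 - 29/350*x_2**2 + 12/175*x_2 to the basis.

The other S-polynomials (S(f_2,g_3), S(f_1,g_4), S(f_2,g_4), S(g_3,g_4)) all reduce to 0 modulo the current basis, so we have a Gröbner basis.
Inter-reduce: drop elements whose leading term is divisible by another's, tail-reduce, and make monic.

G = {x_1 - 1/70*x_2**2 + 4/35*x_2, x_2**3 - 29/5*x_2**2 + 24/5*x_2}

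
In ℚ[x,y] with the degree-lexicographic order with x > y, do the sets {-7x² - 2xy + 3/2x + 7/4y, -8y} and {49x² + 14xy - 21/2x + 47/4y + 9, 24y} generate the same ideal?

No, the ideals differ.

Since reduced Gröbner bases are canonical representatives of ideals under a given ordering, it suffices to compute and compare them.
Buchberger on the first generating set:
f_1 = -7x² - 2xy + 3/2x + 7/4y, LT = x².
f_2 = -8y, LT = y.

The S-polynomials (S(f_1,f_2)) all reduce to 0 modulo the current basis, so we have a Gröbner basis.
Inter-reduce: drop elements whose leading term is divisible by another's, tail-reduce, and make monic.
Reduced Gröbner basis: {x² - 3/14x, y}.

Buchberger on the second generating set:
h_1 = 49x² + 14xy - 21/2x + 47/4y + 9, LT = x².
h_2 = 24y, LT = y.

The S-polynomials (S(h_1,h_2)) all reduce to 0 modulo the current basis, so we have a Gröbner basis.
Inter-reduce: drop elements whose leading term is divisible by another's, tail-reduce, and make monic.
Reduced Gröbner basis: {x² - 3/14x + 9/49, y}.

The bases are distinct; the ideals are different.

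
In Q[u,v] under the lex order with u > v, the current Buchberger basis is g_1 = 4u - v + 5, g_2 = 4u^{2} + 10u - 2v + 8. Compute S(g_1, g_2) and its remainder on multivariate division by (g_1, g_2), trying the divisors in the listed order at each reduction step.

lcm(LM(g_1), LM(g_2)) = u^{2}.
S = (lcm/LT(g_1))·g_1 − (lcm/LT(g_2))·g_2 = -\tfrac{1}{4}uv - \tfrac{5}{4}u + \tfrac{1}{2}v - 2.
Reduce S modulo (g_1, g_2) in that order:
  leading term uv: subtract (-\tfrac{1}{16}v)·g_1 from -\tfrac{1}{4}uv - \tfrac{5}{4}u + \tfrac{1}{2}v - 2 → -\tfrac{5}{4}u - \tfrac{1}{16}v^{2} + \tfrac{13}{16}v - 2
  leading term u: subtract (-\tfrac{5}{16})·g_1 from -\tfrac{5}{4}u - \tfrac{1}{16}v^{2} + \tfrac{13}{16}v - 2 → -\tfrac{1}{16}v^{2} + \tfrac{1}{2}v - \tfrac{7}{16}
  leading term v^{2}: no divisor's leading term divides it; move -\tfrac{1}{16}v^{2} to the remainder.
  leading term v: no divisor's leading term divides it; move \tfrac{1}{2}v to the remainder.
  leading term 1: no divisor's leading term divides it; move -\tfrac{7}{16} to the remainder.
The remainder -\tfrac{1}{16}v^{2} + \tfrac{1}{2}v - \tfrac{7}{16} is nonzero, so it would be added as the next basis element.
An S-polynomial is built so that the two leading terms cancel; whether anything survives reduction is exactly the Gröbner-basis criterion.

S(g_1, g_2) = -\tfrac{1}{4}uv - \tfrac{5}{4}u + \tfrac{1}{2}v - 2; remainder on division = -\tfrac{1}{16}v^{2} + \tfrac{1}{2}v - \tfrac{7}{16}.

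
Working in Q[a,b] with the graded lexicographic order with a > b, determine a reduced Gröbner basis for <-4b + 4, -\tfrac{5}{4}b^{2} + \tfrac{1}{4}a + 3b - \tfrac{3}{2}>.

G = {a + 1, b - 1}

f_1 = -4b + 4, LT = b.
f_2 = -\tfrac{5}{4}b^{2} + \tfrac{1}{4}a + 3b - \tfrac{3}{2}, LT = b^{2}.

S(f_1,f_2): lcm = b^{2}. S = \tfrac{1}{5}a + \tfrac{7}{5}b - \tfrac{6}{5}.
  leading term a: no divisor's leading term divides it; move \tfrac{1}{5}a to the remainder.
  leading term b: subtract (-\tfrac{7}{20})·f_1 from \tfrac{7}{5}b - \tfrac{6}{5} → \tfrac{1}{5}
  leading term 1: no divisor's leading term divides it; move \tfrac{1}{5} to the remainder.
  remainder \tfrac{1}{5}a + \tfrac{1}{5} ≠ 0; add g_3 = \tfrac{1}{5}a + \tfrac{1}{5} to the basis.

The other S-polynomials (S(f_1,g_3), S(f_2,g_3)) all reduce to 0 modulo the current basis, so we have a Gröbner basis.
Inter-reduce: drop elements whose leading term is divisible by another's, tail-reduce, and make monic.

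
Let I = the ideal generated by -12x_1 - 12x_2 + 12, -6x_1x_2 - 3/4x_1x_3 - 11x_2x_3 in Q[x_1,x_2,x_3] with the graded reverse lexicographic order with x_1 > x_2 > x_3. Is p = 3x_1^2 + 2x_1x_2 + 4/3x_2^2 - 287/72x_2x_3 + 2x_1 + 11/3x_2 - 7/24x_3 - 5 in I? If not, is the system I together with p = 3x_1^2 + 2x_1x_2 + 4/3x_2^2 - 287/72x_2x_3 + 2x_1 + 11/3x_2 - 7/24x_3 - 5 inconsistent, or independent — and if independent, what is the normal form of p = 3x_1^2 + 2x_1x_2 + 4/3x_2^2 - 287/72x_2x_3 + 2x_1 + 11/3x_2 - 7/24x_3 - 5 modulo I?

3x_1^2 + 2x_1x_2 + 4/3x_2^2 - 287/72x_2x_3 + 2x_1 + 11/3x_2 - 7/24x_3 - 5 lies in I (it reduces to 0).

First compute the reduced Gröbner basis of I by Buchberger's algorithm.
f_1 = -12x_1 - 12x_2 + 12, LT = x_1.
f_2 = -6x_1x_2 - 3/4x_1x_3 - 11x_2x_3, LT = x_1x_2.

S(f_1,f_2): lcm = x_1x_2. S = x_2^2 - 1/8x_1x_3 - 11/6x_2x_3 - x_2.
  leading term x_2^2: no divisor's leading term divides it; move x_2^2 to the remainder.
  leading term x_1x_3: subtract (1/96x_3)·f_1 from -1/8x_1x_3 - 11/6x_2x_3 - x_2 → -41/24x_2x_3 - x_2 - 1/8x_3
  leading term x_2x_3: no divisor's leading term divides it; move -41/24x_2x_3 to the remainder.
  leading term x_2: no divisor's leading term divides it; move -x_2 to the remainder.
  leading term x_3: no divisor's leading term divides it; move -1/8x_3 to the remainder.
  remainder x_2^2 - 41/24x_2x_3 - x_2 - 1/8x_3 ≠ 0; add h_3 = x_2^2 - 41/24x_2x_3 - x_2 - 1/8x_3 to the basis.

The other S-polynomials (S(f_1,h_3), S(f_2,h_3)) all reduce to 0 modulo the current basis, so we have a Gröbner basis.
Inter-reduce: drop elements whose leading term is divisible by another's, tail-reduce, and make monic.
Reduced Gröbner basis: {x_2^2 - 41/24x_2x_3 - x_2 - 1/8x_3, x_1 + x_2 - 1}.
Label its elements g_1 = x_2^2 - 41/24x_2x_3 - x_2 - 1/8x_3, g_2 = x_1 + x_2 - 1.

Reduce p = 3x_1^2 + 2x_1x_2 + 4/3x_2^2 - 287/72x_2x_3 + 2x_1 + 11/3x_2 - 7/24x_3 - 5 modulo G:
  leading term x_1^2: subtract (3x_1)·g_2 from 3x_1^2 + 2x_1x_2 + 4/3x_2^2 - 287/72x_2x_3 + 2x_1 + 11/3x_2 - 7/24x_3 - 5 → -x_1x_2 + 4/3x_2^2 - 287/72x_2x_3 + 5x_1 + 11/3x_2 - 7/24x_3 - 5
  leading term x_1x_2: subtract (-x_2)·g_2 from -x_1x_2 + 4/3x_2^2 - 287/72x_2x_3 + 5x_1 + 11/3x_2 - 7/24x_3 - 5 → 7/3x_2^2 - 287/72x_2x_3 + 5x_1 + 8/3x_2 - 7/24x_3 - 5
  leading term x_2^2: subtract (7/3)·g_1 from 7/3x_2^2 - 287/72x_2x_3 + 5x_1 + 8/3x_2 - 7/24x_3 - 5 → 5x_1 + 5x_2 - 5
  leading term x_1: subtract (5)·g_2 from 5x_1 + 5x_2 - 5 → 0
  normal form = 0.
Since the normal form is 0, p ∈ I.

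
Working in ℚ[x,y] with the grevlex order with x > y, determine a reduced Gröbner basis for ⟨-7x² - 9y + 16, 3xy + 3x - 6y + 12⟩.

f_1 = -7x² - 9y + 16, LT = x².
f_2 = 3xy + 3x - 6y + 12, LT = xy.

S(f_1,f_2): lcm = x²y. S = -x² + 2xy + 9/7y² - 4x - 16/7y.
  reduce S modulo (f_1, f_2):
  remainder 9/7y² - 6x + 3y - 72/7 ≠ 0; add g_3 = 9/7y² - 6x + 3y - 72/7 to the basis.

The other S-polynomials (S(f_1,g_3), S(f_2,g_3)) all reduce to 0 modulo the current basis, so we have a Gröbner basis.

G = {x² + 9/7y - 16/7, xy + x - 2y + 4, y² - 14/3x + 7/3y - 8}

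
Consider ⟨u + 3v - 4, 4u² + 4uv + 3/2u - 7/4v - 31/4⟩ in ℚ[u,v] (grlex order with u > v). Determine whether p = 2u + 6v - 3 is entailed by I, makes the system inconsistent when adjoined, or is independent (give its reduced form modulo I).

First compute the reduced Gröbner basis of I by Buchberger's algorithm.
f_1 = u + 3v - 4, LT = u.
f_2 = 4u² + 4uv + 3/2u - 7/4v - 31/4, LT = u².

S(f_1,f_2): lcm = u². S = 2uv - 35/8u + 7/16v + 31/16.
  leading term uv: subtract (2v)·f_1 from 2uv - 35/8u + 7/16v + 31/16 → -6v² - 35/8u + 135/16v + 31/16
  leading term v²: no divisor's leading term divides it; move -6v² to the remainder.
  leading term u: subtract (-35/8)·f_1 from -35/8u + 135/16v + 31/16 → 345/16v - 249/16
  leading term v: no divisor's leading term divides it; move 345/16v to the remainder.
  leading term 1: no divisor's leading term divides it; move -249/16 to the remainder.
  remainder -6v² + 345/16v - 249/16 ≠ 0; add h_3 = -6v² + 345/16v - 249/16 to the basis.

The other S-polynomials (S(f_1,h_3), S(f_2,h_3)) all reduce to 0 modulo the current basis, so we have a Gröbner basis.
Inter-reduce: drop elements whose leading term is divisible by another's, tail-reduce, and make monic.
Reduced Gröbner basis: {v² - 115/32v + 83/32, u + 3v - 4}.
Label its elements g_1 = v² - 115/32v + 83/32, g_2 = u + 3v - 4.

Reduce p = 2u + 6v - 3 modulo G:
  leading term u: subtract (2)·g_2 from 2u + 6v - 3 → 5
  leading term 1: no divisor's leading term divides it; move 5 to the remainder.
  normal form = 5.
The normal form is nonzero, so p ∉ I. Since p minus its normal form lies in I, I + (p) = I + (r) where r = 5; decide whether this ideal is the whole ring.
Here r = 5 is a nonzero constant, hence a unit: 1 ∈ I + (p), the Gröbner basis of I + (p) is {1}, and the enlarged system has no common solution — adjoining p is inconsistent.

Adjoining 2u + 6v - 3 makes the ideal the whole ring: the system is inconsistent.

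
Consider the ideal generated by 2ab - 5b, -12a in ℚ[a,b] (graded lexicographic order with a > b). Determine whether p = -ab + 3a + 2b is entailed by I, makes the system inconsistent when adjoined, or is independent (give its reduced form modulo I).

-ab + 3a + 2b lies in I (it reduces to 0).

First compute the reduced Gröbner basis of I by Buchberger's algorithm.
f_1 = 2ab - 5b, LT = ab.
f_2 = -12a, LT = a.

S(f_1,f_2): lcm = ab. S = -5/2b.
  leading term b: no divisor's leading term divides it; move -5/2b to the remainder.
  remainder -5/2b ≠ 0; add h_3 = -5/2b to the basis.

The other S-polynomials (S(f_1,h_3), S(f_2,h_3)) all reduce to 0 modulo the current basis, so we have a Gröbner basis.
Inter-reduce: drop elements whose leading term is divisible by another's, tail-reduce, and make monic.
Reduced Gröbner basis: {a, b}.
Label its elements g_1 = a, g_2 = b.

Reduce p = -ab + 3a + 2b modulo G:
  leading term ab: subtract (-b)·g_1 from -ab + 3a + 2b → 3a + 2b
  leading term a: subtract (3)·g_1 from 3a + 2b → 2b
  leading term b: subtract (2)·g_2 from 2b → 0
  normal form = 0.
Since the normal form is 0, p ∈ I.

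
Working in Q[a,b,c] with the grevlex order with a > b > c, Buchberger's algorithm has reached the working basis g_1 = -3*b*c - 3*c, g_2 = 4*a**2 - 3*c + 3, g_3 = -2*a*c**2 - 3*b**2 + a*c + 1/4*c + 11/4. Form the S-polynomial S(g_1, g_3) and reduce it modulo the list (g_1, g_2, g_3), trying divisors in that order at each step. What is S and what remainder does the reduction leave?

lcm(LM(g_1), LM(g_3)) = a*b*c**2.
S = (lcm/LT(g_1))·g_1 − (lcm/LT(g_3))·g_3 = -3/2*b**3 + 1/2*a*b*c + a*c**2 + 1/8*b*c + 11/8*b.
Reduce S modulo (g_1, g_2, g_3) in that order:
  leading term b**3: no divisor's leading term divides it; move -3/2*b**3 to the remainder.
  leading term a*b*c: subtract (-1/6*a)·g_1 from 1/2*a*b*c + a*c**2 + 1/8*b*c + 11/8*b → a*c**2 - 1/2*a*c + 1/8*b*c + 11/8*b
  leading term a*c**2: subtract (-1/2)·g_3 from a*c**2 - 1/2*a*c + 1/8*b*c + 11/8*b → -3/2*b**2 + 1/8*b*c + 11/8*b + 1/8*c + 11/8
  leading term b**2: no divisor's leading term divides it; move -3/2*b**2 to the remainder.
  leading term b*c: subtract (-1/24)·g_1 from 1/8*b*c + 11/8*b + 1/8*c + 11/8 → 11/8*b + 11/8
  leading term b: no divisor's leading term divides it; move 11/8*b to the remainder.
  leading term 1: no divisor's leading term divides it; move 11/8 to the remainder.
The remainder -3/2*b**3 - 3/2*b**2 + 11/8*b + 11/8 is nonzero, so it would be added as the next basis element.

S(g_1, g_3) = -3/2*b**3 + 1/2*a*b*c + a*c**2 + 1/8*b*c + 11/8*b; remainder on division = -3/2*b**3 - 3/2*b**2 + 11/8*b + 11/8.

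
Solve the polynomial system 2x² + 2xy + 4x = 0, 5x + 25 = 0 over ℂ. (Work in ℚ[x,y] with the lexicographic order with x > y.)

{(-5, 3)}

Compute a lex Gröbner basis by Buchberger's algorithm.
f_1 = 2x² + 2xy + 4x, LT = x².
f_2 = 5x + 25, LT = x.

S(f_1,f_2): lcm = x². S = xy - 3x.
  reduce S modulo (f_1, f_2):
  remainder -5y + 15 ≠ 0; add h_3 = -5y + 15 to the basis.

The other S-polynomials (S(f_1,h_3), S(f_2,h_3)) all reduce to 0 modulo the current basis, so we have a Gröbner basis.
Inter-reduce: drop elements whose leading term is divisible by another's, tail-reduce, and make monic.
Reduced Gröbner basis: {x + 5, y - 3}.

A lex Gröbner basis eliminates variables successively. Here y - 3 depends only on y, with roots {3}; lifting each root through the earlier basis elements recovers the full solutions.
  y = 3: the earlier basis element becomes x + 5 = 0, giving x = -5 — point (-5, 3).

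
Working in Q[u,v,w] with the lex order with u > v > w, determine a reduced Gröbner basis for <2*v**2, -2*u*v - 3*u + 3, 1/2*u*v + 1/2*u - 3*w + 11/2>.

Buchberger's algorithm terminates because the ascending chain of leading-term ideals stabilizes.

f_1 = 2*v**2, LT = v**2.
f_2 = -2*u*v - 3*u + 3, LT = u*v.
f_3 = 1/2*u*v + 1/2*u - 3*w + 11/2, LT = u*v.

S(f_1,f_2): lcm = u*v**2. S = -3/2*u*v + 3/2*v.
  leading term u*v: subtract (3/4)·f_2 from -3/2*u*v + 3/2*v → 9/4*u + 3/2*v - 9/4
  leading term u: no divisor's leading term divides it; move 9/4*u to the remainder.
  leading term v: no divisor's leading term divides it; move 3/2*v to the remainder.
  leading term 1: no divisor's leading term divides it; move -9/4 to the remainder.
  remainder 9/4*u + 3/2*v - 9/4 ≠ 0; add g_4 = 9/4*u + 3/2*v - 9/4 to the basis.

S(f_1,f_3): lcm = u*v**2. S = -u*v + 6*v*w - 11*v.
  leading term u*v: subtract (1/2)·f_2 from -u*v + 6*v*w - 11*v → 3/2*u + 6*v*w - 11*v - 3/2
  leading term u: subtract (2/3)·g_4 from 3/2*u + 6*v*w - 11*v - 3/2 → 6*v*w - 12*v
  leading term v*w: no divisor's leading term divides it; move 6*v*w to the remainder.
  leading term v: no divisor's leading term divides it; move -12*v to the remainder.
  remainder 6*v*w - 12*v ≠ 0; add g_5 = 6*v*w - 12*v to the basis.

S(f_2,f_3): lcm = u*v. S = 1/2*u + 6*w - 25/2.
  leading term u: subtract (2/9)·g_4 from 1/2*u + 6*w - 25/2 → -1/3*v + 6*w - 12
  leading term v: no divisor's leading term divides it; move -1/3*v to the remainder.
  leading term w: no divisor's leading term divides it; move 6*w to the remainder.
  leading term 1: no divisor's leading term divides it; move -12 to the remainder.
  remainder -1/3*v + 6*w - 12 ≠ 0; add g_6 = -1/3*v + 6*w - 12 to the basis.

S(f_1,g_4): leading monomials are coprime, so the S-polynomial reduces to 0 (Buchberger's first criterion).
S(f_2,g_4): lcm = u*v. S = 3/2*u - 2/3*v**2 + v - 3/2.
  leading term u: subtract (2/3)·g_4 from 3/2*u - 2/3*v**2 + v - 3/2 → -2/3*v**2
  leading term v**2: subtract (-1/3)·f_1 from -2/3*v**2 → 0
  remainder 0.

S(f_3,g_4): lcm = u*v. S = u - 2/3*v**2 + v - 6*w + 11.
  leading term u: subtract (4/9)·g_4 from u - 2/3*v**2 + v - 6*w + 11 → -2/3*v**2 + 1/3*v - 6*w + 12
  leading term v**2: subtract (-1/3)·f_1 from -2/3*v**2 + 1/3*v - 6*w + 12 → 1/3*v - 6*w + 12
  leading term v: subtract (-1)·g_6 from 1/3*v - 6*w + 12 → 0
  remainder 0.

S(f_1,g_5): lcm = v**2*w. S = 2*v**2.
  leading term v**2: subtract (1)·f_1 from 2*v**2 → 0
  remainder 0.

S(f_2,g_5): lcm = u*v*w. S = 2*u*v + 3/2*u*w - 3/2*w.
  leading term u*v: subtract (-1)·f_2 from 2*u*v + 3/2*u*w - 3/2*w → 3/2*u*w - 3*u - 3/2*w + 3
  leading term u*w: subtract (2/3*w)·g_4 from 3/2*u*w - 3*u - 3/2*w + 3 → -3*u - v*w + 3
  leading term u: subtract (-4/3)·g_4 from -3*u - v*w + 3 → -v*w + 2*v
  leading term v*w: subtract (-1/6)·g_5 from -v*w + 2*v → 0
  remainder 0.

S(f_3,g_5): lcm = u*v*w. S = 2*u*v + u*w - 6*w**2 + 11*w.
  leading term u*v: subtract (-1)·f_2 from 2*u*v + u*w - 6*w**2 + 11*w → u*w - 3*u - 6*w**2 + 11*w + 3
  leading term u*w: subtract (4/9*w)·g_4 from u*w - 3*u - 6*w**2 + 11*w + 3 → -3*u - 2/3*v*w - 6*w**2 + 12*w + 3
  leading term u: subtract (-4/3)·g_4 from -3*u - 2/3*v*w - 6*w**2 + 12*w + 3 → -2/3*v*w + 2*v - 6*w**2 + 12*w
  leading term v*w: subtract (-1/9)·g_5 from -2/3*v*w + 2*v - 6*w**2 + 12*w → 2/3*v - 6*w**2 + 12*w
  leading term v: subtract (-2)·g_6 from 2/3*v - 6*w**2 + 12*w → -6*w**2 + 24*w - 24
  leading term w**2: no divisor's leading term divides it; move -6*w**2 to the remainder.
  leading term w: no divisor's leading term divides it; move 24*w to the remainder.
  leading term 1: no divisor's leading term divides it; move -24 to the remainder.
  remainder -6*w**2 + 24*w - 24 ≠ 0; add g_7 = -6*w**2 + 24*w - 24 to the basis.

S(g_4,g_5): leading monomials are coprime, so the S-polynomial reduces to 0 (Buchberger's first criterion).
S(f_1,g_6): lcm = v**2. S = 18*v*w - 36*v.
  leading term v*w: subtract (3)·g_5 from 18*v*w - 36*v → 0
  remainder 0.

S(f_2,g_6): lcm = u*v. S = 18*u*w - 69/2*u - 3/2.
  leading term u*w: subtract (8*w)·g_4 from 18*u*w - 69/2*u - 3/2 → -69/2*u - 12*v*w + 18*w - 3/2
  leading term u: subtract (-46/3)·g_4 from -69/2*u - 12*v*w + 18*w - 3/2 → -12*v*w + 23*v + 18*w - 36
  leading term v*w: subtract (-2)·g_5 from -12*v*w + 23*v + 18*w - 36 → -v + 18*w - 36
  leading term v: subtract (3)·g_6 from -v + 18*w - 36 → 0
  remainder 0.

S(f_3,g_6): lcm = u*v. S = 18*u*w - 35*u - 6*w + 11.
  leading term u*w: subtract (8*w)·g_4 from 18*u*w - 35*u - 6*w + 11 → -35*u - 12*v*w + 12*w + 11
  leading term u: subtract (-140/9)·g_4 from -35*u - 12*v*w + 12*w + 11 → -12*v*w + 70/3*v + 12*w - 24
  leading term v*w: subtract (-2)·g_5 from -12*v*w + 70/3*v + 12*w - 24 → -2/3*v + 12*w - 24
  leading term v: subtract (2)·g_6 from -2/3*v + 12*w - 24 → 0
  remainder 0.

S(g_4,g_6): leading monomials are coprime, so the S-polynomial reduces to 0 (Buchberger's first criterion).
S(g_5,g_6): lcm = v*w. S = -2*v + 18*w**2 - 36*w.
  leading term v: subtract (6)·g_6 from -2*v + 18*w**2 - 36*w → 18*w**2 - 72*w + 72
  leading term w**2: subtract (-3)·g_7 from 18*w**2 - 72*w + 72 → 0
  remainder 0.

S(f_1,g_7): leading monomials are coprime, so the S-polynomial reduces to 0 (Buchberger's first criterion).
S(f_2,g_7): leading monomials are coprime, so the S-polynomial reduces to 0 (Buchberger's first criterion).
S(f_3,g_7): leading monomials are coprime, so the S-polynomial reduces to 0 (Buchberger's first criterion).
S(g_4,g_7): leading monomials are coprime, so the S-polynomial reduces to 0 (Buchberger's first criterion).
S(g_5,g_7): lcm = v*w**2. S = 2*v*w - 4*v.
  leading term v*w: subtract (1/3)·g_5 from 2*v*w - 4*v → 0
  remainder 0.

S(g_6,g_7): leading monomials are coprime, so the S-polynomial reduces to 0 (Buchberger's first criterion).
Every S-polynomial of the final basis reduces to 0, so we have a Gröbner basis.
Inter-reduce: drop elements whose leading term is divisible by another's, tail-reduce, and make monic.

G = {u + 12*w - 25, v - 18*w + 36, w**2 - 4*w + 4}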